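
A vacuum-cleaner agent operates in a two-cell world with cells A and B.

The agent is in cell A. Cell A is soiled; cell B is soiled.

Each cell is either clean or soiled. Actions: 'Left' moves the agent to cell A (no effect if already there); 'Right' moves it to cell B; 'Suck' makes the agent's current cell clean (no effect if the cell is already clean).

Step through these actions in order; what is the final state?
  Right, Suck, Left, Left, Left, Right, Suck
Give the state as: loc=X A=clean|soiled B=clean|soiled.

loc=B A=soiled B=clean

[1] after Right: loc=B A=soiled B=soiled
[2] after Suck: loc=B A=soiled B=clean
[3] after Left: loc=A A=soiled B=clean
[4] after Left: loc=A A=soiled B=clean
[5] after Left: loc=A A=soiled B=clean
[6] after Right: loc=B A=soiled B=clean
[7] after Suck: loc=B A=soiled B=clean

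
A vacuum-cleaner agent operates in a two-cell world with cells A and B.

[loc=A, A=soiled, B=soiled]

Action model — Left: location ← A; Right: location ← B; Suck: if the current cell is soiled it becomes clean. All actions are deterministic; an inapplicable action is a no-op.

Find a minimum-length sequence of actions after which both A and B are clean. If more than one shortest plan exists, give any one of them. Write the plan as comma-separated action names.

Suck, Right, Suck

[1] after Suck: <A|clean|soiled>
[2] after Right: <B|clean|soiled>
[3] after Suck: <B|clean|clean>
min 3: Suck A + move + Suck B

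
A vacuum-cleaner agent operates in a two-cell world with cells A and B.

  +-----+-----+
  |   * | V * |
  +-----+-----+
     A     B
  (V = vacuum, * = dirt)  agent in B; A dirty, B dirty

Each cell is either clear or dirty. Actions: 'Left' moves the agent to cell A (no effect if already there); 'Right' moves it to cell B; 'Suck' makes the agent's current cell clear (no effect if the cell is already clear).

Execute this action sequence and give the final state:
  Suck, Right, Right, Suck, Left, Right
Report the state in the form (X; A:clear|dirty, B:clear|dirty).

step 1/6 (Suck): (B; A:dirty, B:clear)
step 2/6 (Right): (B; A:dirty, B:clear)
step 3/6 (Right): (B; A:dirty, B:clear)
step 4/6 (Suck): (B; A:dirty, B:clear)
step 5/6 (Left): (A; A:dirty, B:clear)
step 6/6 (Right): (B; A:dirty, B:clear)

(B; A:dirty, B:clear)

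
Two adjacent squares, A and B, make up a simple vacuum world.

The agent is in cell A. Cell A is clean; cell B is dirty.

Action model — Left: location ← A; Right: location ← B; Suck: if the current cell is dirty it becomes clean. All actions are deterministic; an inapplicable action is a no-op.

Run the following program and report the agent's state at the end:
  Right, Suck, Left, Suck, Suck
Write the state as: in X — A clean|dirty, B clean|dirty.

in A — A clean, B clean

1. Right → in B — A clean, B dirty
2. Suck → in B — A clean, B clean
3. Left → in A — A clean, B clean
4. Suck → in A — A clean, B clean
5. Suck → in A — A clean, B clean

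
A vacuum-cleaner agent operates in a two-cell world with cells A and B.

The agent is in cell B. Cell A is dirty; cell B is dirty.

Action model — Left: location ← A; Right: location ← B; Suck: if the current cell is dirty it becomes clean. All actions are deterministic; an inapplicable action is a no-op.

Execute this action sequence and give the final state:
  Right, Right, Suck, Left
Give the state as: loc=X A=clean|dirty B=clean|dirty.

loc=A A=dirty B=clean

1. Right → loc=B A=dirty B=dirty
2. Right → loc=B A=dirty B=dirty
3. Suck → loc=B A=dirty B=clean
4. Left → loc=A A=dirty B=clean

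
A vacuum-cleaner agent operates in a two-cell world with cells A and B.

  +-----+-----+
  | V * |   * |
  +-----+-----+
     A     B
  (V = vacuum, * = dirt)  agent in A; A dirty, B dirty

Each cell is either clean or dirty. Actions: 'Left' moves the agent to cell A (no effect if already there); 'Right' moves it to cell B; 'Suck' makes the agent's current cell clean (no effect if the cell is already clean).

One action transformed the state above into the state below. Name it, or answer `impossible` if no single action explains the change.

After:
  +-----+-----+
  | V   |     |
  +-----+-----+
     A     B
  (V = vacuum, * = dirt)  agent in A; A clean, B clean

impossible

try  Left: <A|dirty|dirty>
try Right: <B|dirty|dirty>
try  Suck: <A|clean|dirty>
no single action produces the after-state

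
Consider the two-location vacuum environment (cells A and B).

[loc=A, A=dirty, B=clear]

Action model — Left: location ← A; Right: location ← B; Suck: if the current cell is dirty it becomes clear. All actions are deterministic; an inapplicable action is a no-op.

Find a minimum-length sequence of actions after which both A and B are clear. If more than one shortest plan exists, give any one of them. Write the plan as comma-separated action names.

Suck

t=1 Suck ⇒ (A; A:clear, B:clear)
min 1: A is dirty, one Suck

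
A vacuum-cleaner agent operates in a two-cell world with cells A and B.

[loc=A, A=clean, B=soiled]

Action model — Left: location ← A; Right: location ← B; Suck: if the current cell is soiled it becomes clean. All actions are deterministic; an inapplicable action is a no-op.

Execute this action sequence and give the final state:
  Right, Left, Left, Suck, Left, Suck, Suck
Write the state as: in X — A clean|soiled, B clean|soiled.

in A — A clean, B soiled

t=1 Right ⇒ in B — A clean, B soiled
t=2 Left ⇒ in A — A clean, B soiled
t=3 Left ⇒ in A — A clean, B soiled
t=4 Suck ⇒ in A — A clean, B soiled
t=5 Left ⇒ in A — A clean, B soiled
t=6 Suck ⇒ in A — A clean, B soiled
t=7 Suck ⇒ in A — A clean, B soiled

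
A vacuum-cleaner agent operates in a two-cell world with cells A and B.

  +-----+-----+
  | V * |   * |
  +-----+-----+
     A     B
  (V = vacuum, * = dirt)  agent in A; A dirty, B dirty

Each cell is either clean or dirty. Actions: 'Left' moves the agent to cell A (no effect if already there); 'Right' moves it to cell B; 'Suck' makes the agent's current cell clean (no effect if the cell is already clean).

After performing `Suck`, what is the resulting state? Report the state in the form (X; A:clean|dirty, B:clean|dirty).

start: (A; A:dirty, B:dirty)
t=1 Suck ⇒ (A; A:clean, B:dirty)

(A; A:clean, B:dirty)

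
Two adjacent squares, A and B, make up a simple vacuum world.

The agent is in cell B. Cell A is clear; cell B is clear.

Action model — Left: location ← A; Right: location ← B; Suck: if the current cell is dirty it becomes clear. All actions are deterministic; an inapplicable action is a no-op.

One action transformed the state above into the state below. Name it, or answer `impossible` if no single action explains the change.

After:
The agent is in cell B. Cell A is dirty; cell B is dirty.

try  Left: loc=A A=clear B=clear
try Right: loc=B A=clear B=clear
try  Suck: loc=B A=clear B=clear
no single action produces the after-state

impossible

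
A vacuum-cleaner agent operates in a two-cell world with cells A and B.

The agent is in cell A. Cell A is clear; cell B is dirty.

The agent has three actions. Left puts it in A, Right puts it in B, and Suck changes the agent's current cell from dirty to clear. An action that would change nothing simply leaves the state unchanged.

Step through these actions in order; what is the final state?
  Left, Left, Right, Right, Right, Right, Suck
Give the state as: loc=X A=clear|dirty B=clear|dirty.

loc=B A=clear B=clear

1) do Left; now loc=A A=clear B=dirty
2) do Left; now loc=A A=clear B=dirty
3) do Right; now loc=B A=clear B=dirty
4) do Right; now loc=B A=clear B=dirty
5) do Right; now loc=B A=clear B=dirty
6) do Right; now loc=B A=clear B=dirty
7) do Suck; now loc=B A=clear B=clear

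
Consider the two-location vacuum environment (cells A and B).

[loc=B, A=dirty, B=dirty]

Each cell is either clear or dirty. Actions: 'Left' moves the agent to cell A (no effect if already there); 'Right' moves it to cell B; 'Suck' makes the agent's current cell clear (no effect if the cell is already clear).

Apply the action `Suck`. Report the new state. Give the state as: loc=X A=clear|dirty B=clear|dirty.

start: loc=B A=dirty B=dirty
1) do Suck; now loc=B A=dirty B=clear

loc=B A=dirty B=clear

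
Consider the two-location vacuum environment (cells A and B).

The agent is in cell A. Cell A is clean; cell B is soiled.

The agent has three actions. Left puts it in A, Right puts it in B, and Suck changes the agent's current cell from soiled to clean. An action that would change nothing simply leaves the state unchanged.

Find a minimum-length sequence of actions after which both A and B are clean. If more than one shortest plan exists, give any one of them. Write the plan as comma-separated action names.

step 1/2 (Right): in B — A clean, B soiled
step 2/2 (Suck): in B — A clean, B clean
min 2: go B then Suck

Right, Suck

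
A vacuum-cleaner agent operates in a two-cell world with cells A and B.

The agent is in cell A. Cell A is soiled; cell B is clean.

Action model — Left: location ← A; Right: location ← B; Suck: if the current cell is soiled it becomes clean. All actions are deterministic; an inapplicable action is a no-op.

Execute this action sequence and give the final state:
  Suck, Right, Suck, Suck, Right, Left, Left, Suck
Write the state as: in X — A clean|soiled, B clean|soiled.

in A — A clean, B clean

1. Suck → in A — A clean, B clean
2. Right → in B — A clean, B clean
3. Suck → in B — A clean, B clean
4. Suck → in B — A clean, B clean
5. Right → in B — A clean, B clean
6. Left → in A — A clean, B clean
7. Left → in A — A clean, B clean
8. Suck → in A — A clean, B clean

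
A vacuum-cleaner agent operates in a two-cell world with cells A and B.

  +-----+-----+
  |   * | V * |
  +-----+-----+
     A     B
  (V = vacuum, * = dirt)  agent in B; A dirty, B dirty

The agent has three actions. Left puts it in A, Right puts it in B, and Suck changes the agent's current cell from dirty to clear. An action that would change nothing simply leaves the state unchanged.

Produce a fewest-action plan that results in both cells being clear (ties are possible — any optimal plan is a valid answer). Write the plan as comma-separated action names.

1) do Suck; now loc=B A=dirty B=clear
2) do Left; now loc=A A=dirty B=clear
3) do Suck; now loc=A A=clear B=clear
min 3: Suck B + move + Suck A

Suck, Left, Suck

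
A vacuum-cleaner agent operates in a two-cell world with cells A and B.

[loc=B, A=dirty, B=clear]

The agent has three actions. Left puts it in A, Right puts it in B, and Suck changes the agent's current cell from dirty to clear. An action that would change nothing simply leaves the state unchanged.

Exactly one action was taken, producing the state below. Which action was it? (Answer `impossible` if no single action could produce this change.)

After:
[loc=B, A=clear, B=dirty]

impossible

try  Left: in A — A dirty, B clear
try Right: in B — A dirty, B clear
try  Suck: in B — A dirty, B clear
no single action produces the after-state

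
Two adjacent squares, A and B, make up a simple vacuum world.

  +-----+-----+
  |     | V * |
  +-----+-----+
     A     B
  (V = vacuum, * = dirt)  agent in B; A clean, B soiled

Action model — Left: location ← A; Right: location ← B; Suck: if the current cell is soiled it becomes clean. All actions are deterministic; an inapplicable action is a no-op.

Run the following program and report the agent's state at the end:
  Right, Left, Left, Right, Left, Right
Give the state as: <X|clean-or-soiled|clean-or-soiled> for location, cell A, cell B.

t=1 Right ⇒ <B|clean|soiled>
t=2 Left ⇒ <A|clean|soiled>
t=3 Left ⇒ <A|clean|soiled>
t=4 Right ⇒ <B|clean|soiled>
t=5 Left ⇒ <A|clean|soiled>
t=6 Right ⇒ <B|clean|soiled>

<B|clean|soiled>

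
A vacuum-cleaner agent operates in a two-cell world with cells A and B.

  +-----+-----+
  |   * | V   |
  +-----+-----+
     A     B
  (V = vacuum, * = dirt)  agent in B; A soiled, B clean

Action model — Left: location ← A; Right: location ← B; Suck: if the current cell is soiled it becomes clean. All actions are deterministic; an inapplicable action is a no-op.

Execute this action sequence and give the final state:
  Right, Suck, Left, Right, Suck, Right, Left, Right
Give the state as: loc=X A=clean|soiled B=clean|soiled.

loc=B A=soiled B=clean

Right (#1): loc=B A=soiled B=clean
Suck (#2): loc=B A=soiled B=clean
Left (#3): loc=A A=soiled B=clean
Right (#4): loc=B A=soiled B=clean
Suck (#5): loc=B A=soiled B=clean
Right (#6): loc=B A=soiled B=clean
Left (#7): loc=A A=soiled B=clean
Right (#8): loc=B A=soiled B=clean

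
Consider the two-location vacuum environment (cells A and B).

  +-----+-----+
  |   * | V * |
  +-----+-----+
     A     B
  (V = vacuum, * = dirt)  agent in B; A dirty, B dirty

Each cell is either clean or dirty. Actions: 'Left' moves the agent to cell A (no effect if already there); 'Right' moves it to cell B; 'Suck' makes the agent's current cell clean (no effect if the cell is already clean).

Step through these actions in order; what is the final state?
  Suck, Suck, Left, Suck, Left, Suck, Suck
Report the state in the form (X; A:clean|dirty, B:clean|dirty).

(A; A:clean, B:clean)

1. Suck → (B; A:dirty, B:clean)
2. Suck → (B; A:dirty, B:clean)
3. Left → (A; A:dirty, B:clean)
4. Suck → (A; A:clean, B:clean)
5. Left → (A; A:clean, B:clean)
6. Suck → (A; A:clean, B:clean)
7. Suck → (A; A:clean, B:clean)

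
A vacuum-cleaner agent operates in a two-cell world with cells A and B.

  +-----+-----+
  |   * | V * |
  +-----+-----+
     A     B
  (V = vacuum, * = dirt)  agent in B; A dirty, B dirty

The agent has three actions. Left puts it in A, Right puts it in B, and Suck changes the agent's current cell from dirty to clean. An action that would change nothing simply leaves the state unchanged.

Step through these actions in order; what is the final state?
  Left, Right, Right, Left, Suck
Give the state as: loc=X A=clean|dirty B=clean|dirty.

t=1 Left ⇒ loc=A A=dirty B=dirty
t=2 Right ⇒ loc=B A=dirty B=dirty
t=3 Right ⇒ loc=B A=dirty B=dirty
t=4 Left ⇒ loc=A A=dirty B=dirty
t=5 Suck ⇒ loc=A A=clean B=dirty

loc=A A=clean B=dirty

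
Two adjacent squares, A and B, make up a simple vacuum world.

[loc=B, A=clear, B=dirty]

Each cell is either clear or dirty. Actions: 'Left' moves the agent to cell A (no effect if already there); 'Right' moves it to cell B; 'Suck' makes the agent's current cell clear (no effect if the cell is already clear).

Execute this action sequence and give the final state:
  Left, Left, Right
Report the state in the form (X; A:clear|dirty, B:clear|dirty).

[1] after Left: (A; A:clear, B:dirty)
[2] after Left: (A; A:clear, B:dirty)
[3] after Right: (B; A:clear, B:dirty)

(B; A:clear, B:dirty)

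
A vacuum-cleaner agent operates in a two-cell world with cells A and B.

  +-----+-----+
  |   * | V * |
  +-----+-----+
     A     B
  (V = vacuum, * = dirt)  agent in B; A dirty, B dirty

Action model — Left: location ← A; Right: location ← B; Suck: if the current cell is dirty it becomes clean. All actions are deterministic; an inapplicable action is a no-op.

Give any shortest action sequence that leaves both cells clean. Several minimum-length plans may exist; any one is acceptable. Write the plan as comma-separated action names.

[1] after Suck: <B|dirty|clean>
[2] after Left: <A|dirty|clean>
[3] after Suck: <A|clean|clean>
min 3: Suck B + move + Suck A

Suck, Left, Suck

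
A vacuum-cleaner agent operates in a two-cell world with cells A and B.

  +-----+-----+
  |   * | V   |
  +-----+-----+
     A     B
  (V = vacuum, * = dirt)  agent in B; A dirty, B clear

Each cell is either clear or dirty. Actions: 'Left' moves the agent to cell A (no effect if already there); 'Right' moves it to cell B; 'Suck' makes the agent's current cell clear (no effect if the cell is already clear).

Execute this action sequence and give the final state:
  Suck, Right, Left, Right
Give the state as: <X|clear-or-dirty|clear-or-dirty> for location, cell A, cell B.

1) do Suck; now <B|dirty|clear>
2) do Right; now <B|dirty|clear>
3) do Left; now <A|dirty|clear>
4) do Right; now <B|dirty|clear>

<B|dirty|clear>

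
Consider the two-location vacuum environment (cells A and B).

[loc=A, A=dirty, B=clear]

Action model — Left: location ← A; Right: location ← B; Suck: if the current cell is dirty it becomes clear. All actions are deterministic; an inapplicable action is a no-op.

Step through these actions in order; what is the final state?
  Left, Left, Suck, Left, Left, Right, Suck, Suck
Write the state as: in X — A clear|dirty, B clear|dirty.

[1] after Left: in A — A dirty, B clear
[2] after Left: in A — A dirty, B clear
[3] after Suck: in A — A clear, B clear
[4] after Left: in A — A clear, B clear
[5] after Left: in A — A clear, B clear
[6] after Right: in B — A clear, B clear
[7] after Suck: in B — A clear, B clear
[8] after Suck: in B — A clear, B clear

in B — A clear, B clear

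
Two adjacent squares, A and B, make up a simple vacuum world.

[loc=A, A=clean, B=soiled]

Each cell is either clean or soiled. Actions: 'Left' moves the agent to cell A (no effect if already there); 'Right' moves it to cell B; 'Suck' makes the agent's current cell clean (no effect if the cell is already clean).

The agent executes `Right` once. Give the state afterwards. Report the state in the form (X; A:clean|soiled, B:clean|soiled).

(B; A:clean, B:soiled)

start: (A; A:clean, B:soiled)
[1] after Right: (B; A:clean, B:soiled)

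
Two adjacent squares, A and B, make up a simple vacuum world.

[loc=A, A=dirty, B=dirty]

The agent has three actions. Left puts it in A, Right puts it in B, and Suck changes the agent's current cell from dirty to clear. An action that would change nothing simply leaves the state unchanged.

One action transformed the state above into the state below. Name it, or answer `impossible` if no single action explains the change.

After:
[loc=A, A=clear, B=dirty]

Suck

try  Left: <A|dirty|dirty>
try Right: <B|dirty|dirty>
try  Suck: <A|clear|dirty>  ← match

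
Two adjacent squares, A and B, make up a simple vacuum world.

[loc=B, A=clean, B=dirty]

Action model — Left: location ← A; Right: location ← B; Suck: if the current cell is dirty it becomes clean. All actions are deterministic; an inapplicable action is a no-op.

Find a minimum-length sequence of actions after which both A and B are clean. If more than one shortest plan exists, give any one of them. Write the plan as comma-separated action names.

Suck

step 1/1 (Suck): (B; A:clean, B:clean)
min 1: B is dirty, one Suck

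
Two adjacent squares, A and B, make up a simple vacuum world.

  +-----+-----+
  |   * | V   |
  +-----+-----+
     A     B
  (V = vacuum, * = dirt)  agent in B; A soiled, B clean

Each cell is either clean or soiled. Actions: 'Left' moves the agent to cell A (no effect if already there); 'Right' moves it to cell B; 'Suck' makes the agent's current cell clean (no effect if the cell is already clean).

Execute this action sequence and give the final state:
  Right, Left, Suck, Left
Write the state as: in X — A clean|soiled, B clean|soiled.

Right (#1): in B — A soiled, B clean
Left (#2): in A — A soiled, B clean
Suck (#3): in A — A clean, B clean
Left (#4): in A — A clean, B clean

in A — A clean, B clean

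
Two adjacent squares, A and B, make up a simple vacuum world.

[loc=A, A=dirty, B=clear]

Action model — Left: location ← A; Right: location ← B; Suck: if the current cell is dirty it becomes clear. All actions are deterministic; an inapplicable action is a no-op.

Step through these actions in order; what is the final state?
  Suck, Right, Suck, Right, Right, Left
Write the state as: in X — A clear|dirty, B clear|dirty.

in A — A clear, B clear

Suck (#1): in A — A clear, B clear
Right (#2): in B — A clear, B clear
Suck (#3): in B — A clear, B clear
Right (#4): in B — A clear, B clear
Right (#5): in B — A clear, B clear
Left (#6): in A — A clear, B clear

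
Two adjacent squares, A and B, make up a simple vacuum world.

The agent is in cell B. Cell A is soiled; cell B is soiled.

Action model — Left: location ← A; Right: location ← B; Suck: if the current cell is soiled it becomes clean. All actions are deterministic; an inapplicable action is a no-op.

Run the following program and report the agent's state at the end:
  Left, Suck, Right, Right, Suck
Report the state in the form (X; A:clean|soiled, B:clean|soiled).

(B; A:clean, B:clean)

1. Left → (A; A:soiled, B:soiled)
2. Suck → (A; A:clean, B:soiled)
3. Right → (B; A:clean, B:soiled)
4. Right → (B; A:clean, B:soiled)
5. Suck → (B; A:clean, B:clean)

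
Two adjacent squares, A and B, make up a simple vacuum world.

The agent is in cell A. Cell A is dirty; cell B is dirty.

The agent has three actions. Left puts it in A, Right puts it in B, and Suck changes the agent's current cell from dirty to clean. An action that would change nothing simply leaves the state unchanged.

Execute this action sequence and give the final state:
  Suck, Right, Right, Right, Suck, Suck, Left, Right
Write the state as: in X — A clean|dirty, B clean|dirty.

in B — A clean, B clean

t=1 Suck ⇒ in A — A clean, B dirty
t=2 Right ⇒ in B — A clean, B dirty
t=3 Right ⇒ in B — A clean, B dirty
t=4 Right ⇒ in B — A clean, B dirty
t=5 Suck ⇒ in B — A clean, B clean
t=6 Suck ⇒ in B — A clean, B clean
t=7 Left ⇒ in A — A clean, B clean
t=8 Right ⇒ in B — A clean, B clean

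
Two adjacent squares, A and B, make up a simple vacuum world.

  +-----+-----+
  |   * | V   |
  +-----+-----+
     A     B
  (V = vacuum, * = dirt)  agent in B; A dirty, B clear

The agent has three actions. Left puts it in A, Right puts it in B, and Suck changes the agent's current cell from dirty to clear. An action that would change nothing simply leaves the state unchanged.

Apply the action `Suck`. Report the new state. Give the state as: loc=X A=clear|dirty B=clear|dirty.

start: loc=B A=dirty B=clear
step 1/1 (Suck): loc=B A=dirty B=clear

loc=B A=dirty B=clear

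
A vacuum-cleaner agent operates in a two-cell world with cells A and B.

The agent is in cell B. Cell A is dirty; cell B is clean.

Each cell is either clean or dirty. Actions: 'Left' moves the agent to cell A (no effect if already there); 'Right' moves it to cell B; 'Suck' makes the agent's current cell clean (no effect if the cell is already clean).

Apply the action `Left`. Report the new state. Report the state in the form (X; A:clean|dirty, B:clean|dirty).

start: (B; A:dirty, B:clean)
[1] after Left: (A; A:dirty, B:clean)

(A; A:dirty, B:clean)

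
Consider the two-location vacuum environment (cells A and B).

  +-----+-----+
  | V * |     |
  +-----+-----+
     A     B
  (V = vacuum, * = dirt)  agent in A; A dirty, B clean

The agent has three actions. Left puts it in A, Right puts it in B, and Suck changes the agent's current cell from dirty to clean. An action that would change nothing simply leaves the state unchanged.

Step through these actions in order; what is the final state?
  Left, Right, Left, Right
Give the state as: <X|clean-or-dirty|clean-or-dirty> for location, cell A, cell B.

<B|dirty|clean>

1. Left → <A|dirty|clean>
2. Right → <B|dirty|clean>
3. Left → <A|dirty|clean>
4. Right → <B|dirty|clean>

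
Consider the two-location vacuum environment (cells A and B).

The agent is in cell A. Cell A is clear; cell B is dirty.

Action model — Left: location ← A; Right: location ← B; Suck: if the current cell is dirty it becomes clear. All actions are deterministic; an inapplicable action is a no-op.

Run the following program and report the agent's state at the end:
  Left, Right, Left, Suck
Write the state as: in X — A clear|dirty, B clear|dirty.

in A — A clear, B dirty

1. Left → in A — A clear, B dirty
2. Right → in B — A clear, B dirty
3. Left → in A — A clear, B dirty
4. Suck → in A — A clear, B dirty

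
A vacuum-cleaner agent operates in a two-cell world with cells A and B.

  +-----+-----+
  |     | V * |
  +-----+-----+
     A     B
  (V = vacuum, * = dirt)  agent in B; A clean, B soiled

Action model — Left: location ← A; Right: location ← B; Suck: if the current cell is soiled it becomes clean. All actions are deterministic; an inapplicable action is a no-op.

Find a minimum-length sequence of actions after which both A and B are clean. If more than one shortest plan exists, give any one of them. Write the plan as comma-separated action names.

1. Suck → (B; A:clean, B:clean)
min 1: B is soiled, one Suck

Suck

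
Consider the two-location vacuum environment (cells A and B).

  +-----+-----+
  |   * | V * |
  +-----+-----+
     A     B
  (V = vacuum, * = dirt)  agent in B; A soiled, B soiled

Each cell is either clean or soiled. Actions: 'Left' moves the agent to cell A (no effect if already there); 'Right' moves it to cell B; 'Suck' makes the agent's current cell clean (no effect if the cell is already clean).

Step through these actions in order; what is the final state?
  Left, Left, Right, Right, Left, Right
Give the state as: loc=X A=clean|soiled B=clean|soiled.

loc=B A=soiled B=soiled

1. Left → loc=A A=soiled B=soiled
2. Left → loc=A A=soiled B=soiled
3. Right → loc=B A=soiled B=soiled
4. Right → loc=B A=soiled B=soiled
5. Left → loc=A A=soiled B=soiled
6. Right → loc=B A=soiled B=soiled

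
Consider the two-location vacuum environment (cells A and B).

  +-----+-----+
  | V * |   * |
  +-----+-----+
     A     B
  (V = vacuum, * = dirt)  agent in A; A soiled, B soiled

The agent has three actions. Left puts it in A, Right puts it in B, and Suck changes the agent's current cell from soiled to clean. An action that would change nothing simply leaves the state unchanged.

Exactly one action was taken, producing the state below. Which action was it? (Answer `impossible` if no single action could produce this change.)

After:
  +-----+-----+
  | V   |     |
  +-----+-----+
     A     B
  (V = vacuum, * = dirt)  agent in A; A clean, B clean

try  Left: loc=A A=soiled B=soiled
try Right: loc=B A=soiled B=soiled
try  Suck: loc=A A=clean B=soiled
no single action produces the after-state

impossible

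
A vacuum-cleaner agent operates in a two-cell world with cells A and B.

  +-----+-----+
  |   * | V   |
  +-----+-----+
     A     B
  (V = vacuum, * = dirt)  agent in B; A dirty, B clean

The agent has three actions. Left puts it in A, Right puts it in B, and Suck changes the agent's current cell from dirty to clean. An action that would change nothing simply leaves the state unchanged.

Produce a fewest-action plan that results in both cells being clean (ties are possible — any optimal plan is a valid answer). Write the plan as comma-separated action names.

t=1 Left ⇒ <A|dirty|clean>
t=2 Suck ⇒ <A|clean|clean>
min 2: go A then Suck

Left, Suck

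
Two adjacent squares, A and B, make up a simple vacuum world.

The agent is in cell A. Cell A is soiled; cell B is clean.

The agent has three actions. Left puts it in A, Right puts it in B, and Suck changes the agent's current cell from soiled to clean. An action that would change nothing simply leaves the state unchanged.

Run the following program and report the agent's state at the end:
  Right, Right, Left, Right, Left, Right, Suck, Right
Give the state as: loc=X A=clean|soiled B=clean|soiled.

loc=B A=soiled B=clean

Right (#1): loc=B A=soiled B=clean
Right (#2): loc=B A=soiled B=clean
Left (#3): loc=A A=soiled B=clean
Right (#4): loc=B A=soiled B=clean
Left (#5): loc=A A=soiled B=clean
Right (#6): loc=B A=soiled B=clean
Suck (#7): loc=B A=soiled B=clean
Right (#8): loc=B A=soiled B=clean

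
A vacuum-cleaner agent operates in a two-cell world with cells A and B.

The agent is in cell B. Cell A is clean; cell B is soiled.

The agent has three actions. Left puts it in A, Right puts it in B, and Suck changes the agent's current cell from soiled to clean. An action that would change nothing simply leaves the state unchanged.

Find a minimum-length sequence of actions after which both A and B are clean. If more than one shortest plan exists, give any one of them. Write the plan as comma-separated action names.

Suck

t=1 Suck ⇒ <B|clean|clean>
min 1: B is soiled, one Suck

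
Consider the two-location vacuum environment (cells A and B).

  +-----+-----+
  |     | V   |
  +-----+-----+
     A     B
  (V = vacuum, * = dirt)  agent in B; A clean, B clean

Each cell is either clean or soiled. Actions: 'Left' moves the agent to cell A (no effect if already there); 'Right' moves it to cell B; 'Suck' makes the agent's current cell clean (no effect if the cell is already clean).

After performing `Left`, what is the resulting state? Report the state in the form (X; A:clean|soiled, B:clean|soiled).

(A; A:clean, B:clean)

start: (B; A:clean, B:clean)
[1] after Left: (A; A:clean, B:clean)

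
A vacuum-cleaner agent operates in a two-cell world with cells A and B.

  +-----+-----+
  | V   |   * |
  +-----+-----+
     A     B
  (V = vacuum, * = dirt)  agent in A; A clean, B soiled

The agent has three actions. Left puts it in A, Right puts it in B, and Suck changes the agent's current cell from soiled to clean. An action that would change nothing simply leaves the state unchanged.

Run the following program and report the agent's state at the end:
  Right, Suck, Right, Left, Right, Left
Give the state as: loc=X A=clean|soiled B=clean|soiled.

loc=A A=clean B=clean

Right (#1): loc=B A=clean B=soiled
Suck (#2): loc=B A=clean B=clean
Right (#3): loc=B A=clean B=clean
Left (#4): loc=A A=clean B=clean
Right (#5): loc=B A=clean B=clean
Left (#6): loc=A A=clean B=clean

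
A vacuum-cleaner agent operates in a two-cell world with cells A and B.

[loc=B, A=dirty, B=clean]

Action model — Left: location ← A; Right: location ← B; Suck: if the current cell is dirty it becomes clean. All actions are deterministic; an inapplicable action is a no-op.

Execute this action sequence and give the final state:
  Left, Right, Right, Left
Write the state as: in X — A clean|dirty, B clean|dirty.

Left (#1): in A — A dirty, B clean
Right (#2): in B — A dirty, B clean
Right (#3): in B — A dirty, B clean
Left (#4): in A — A dirty, B clean

in A — A dirty, B clean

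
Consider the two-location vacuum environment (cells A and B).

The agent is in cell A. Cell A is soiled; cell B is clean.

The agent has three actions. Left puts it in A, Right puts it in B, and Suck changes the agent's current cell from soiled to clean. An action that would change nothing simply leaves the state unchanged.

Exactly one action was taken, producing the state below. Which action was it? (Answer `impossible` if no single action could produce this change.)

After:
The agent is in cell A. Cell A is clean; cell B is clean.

Suck

try  Left: (A; A:soiled, B:clean)
try Right: (B; A:soiled, B:clean)
try  Suck: (A; A:clean, B:clean)  ← match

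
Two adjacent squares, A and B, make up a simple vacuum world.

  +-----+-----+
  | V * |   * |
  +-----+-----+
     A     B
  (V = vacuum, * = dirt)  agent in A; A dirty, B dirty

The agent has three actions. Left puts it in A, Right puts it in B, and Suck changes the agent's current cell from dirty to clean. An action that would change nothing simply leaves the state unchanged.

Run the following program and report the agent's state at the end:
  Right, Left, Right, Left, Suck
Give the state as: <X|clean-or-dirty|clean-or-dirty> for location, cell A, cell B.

[1] after Right: <B|dirty|dirty>
[2] after Left: <A|dirty|dirty>
[3] after Right: <B|dirty|dirty>
[4] after Left: <A|dirty|dirty>
[5] after Suck: <A|clean|dirty>

<A|clean|dirty>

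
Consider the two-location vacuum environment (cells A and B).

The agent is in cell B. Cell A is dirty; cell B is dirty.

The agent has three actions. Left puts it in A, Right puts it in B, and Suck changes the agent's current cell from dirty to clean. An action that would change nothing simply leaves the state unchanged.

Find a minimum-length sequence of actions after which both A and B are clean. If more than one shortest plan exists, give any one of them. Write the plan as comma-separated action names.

Suck, Left, Suck

[1] after Suck: in B — A dirty, B clean
[2] after Left: in A — A dirty, B clean
[3] after Suck: in A — A clean, B clean
min 3: Suck B + move + Suck A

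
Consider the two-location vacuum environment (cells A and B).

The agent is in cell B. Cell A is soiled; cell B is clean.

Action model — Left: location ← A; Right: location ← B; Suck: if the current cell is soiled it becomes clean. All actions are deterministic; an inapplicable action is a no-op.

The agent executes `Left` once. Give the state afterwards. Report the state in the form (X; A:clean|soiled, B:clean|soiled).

(A; A:soiled, B:clean)

start: (B; A:soiled, B:clean)
Left (#1): (A; A:soiled, B:clean)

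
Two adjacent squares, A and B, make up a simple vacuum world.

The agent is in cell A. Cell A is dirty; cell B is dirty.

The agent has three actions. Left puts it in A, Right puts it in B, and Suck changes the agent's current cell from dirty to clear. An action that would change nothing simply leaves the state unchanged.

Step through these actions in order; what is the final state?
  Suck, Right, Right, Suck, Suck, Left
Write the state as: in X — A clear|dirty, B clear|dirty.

in A — A clear, B clear

Suck (#1): in A — A clear, B dirty
Right (#2): in B — A clear, B dirty
Right (#3): in B — A clear, B dirty
Suck (#4): in B — A clear, B clear
Suck (#5): in B — A clear, B clear
Left (#6): in A — A clear, B clear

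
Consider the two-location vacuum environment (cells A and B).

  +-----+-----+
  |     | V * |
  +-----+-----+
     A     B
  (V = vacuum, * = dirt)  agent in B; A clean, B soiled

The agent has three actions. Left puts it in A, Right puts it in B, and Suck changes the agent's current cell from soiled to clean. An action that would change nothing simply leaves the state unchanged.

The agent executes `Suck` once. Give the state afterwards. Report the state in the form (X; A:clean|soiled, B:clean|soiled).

(B; A:clean, B:clean)

start: (B; A:clean, B:soiled)
1) do Suck; now (B; A:clean, B:clean)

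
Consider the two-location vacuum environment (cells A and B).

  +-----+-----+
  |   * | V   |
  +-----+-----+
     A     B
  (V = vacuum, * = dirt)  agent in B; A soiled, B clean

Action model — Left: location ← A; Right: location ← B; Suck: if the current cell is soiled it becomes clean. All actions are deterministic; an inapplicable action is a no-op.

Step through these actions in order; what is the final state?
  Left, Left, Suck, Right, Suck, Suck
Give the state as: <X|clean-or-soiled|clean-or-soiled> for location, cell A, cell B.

Left (#1): <A|soiled|clean>
Left (#2): <A|soiled|clean>
Suck (#3): <A|clean|clean>
Right (#4): <B|clean|clean>
Suck (#5): <B|clean|clean>
Suck (#6): <B|clean|clean>

<B|clean|clean>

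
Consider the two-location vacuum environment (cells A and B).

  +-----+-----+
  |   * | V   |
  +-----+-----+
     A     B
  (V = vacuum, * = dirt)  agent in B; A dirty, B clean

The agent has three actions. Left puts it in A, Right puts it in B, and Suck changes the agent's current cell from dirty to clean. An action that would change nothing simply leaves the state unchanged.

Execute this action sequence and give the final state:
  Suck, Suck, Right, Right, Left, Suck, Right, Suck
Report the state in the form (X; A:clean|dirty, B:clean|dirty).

(B; A:clean, B:clean)

t=1 Suck ⇒ (B; A:dirty, B:clean)
t=2 Suck ⇒ (B; A:dirty, B:clean)
t=3 Right ⇒ (B; A:dirty, B:clean)
t=4 Right ⇒ (B; A:dirty, B:clean)
t=5 Left ⇒ (A; A:dirty, B:clean)
t=6 Suck ⇒ (A; A:clean, B:clean)
t=7 Right ⇒ (B; A:clean, B:clean)
t=8 Suck ⇒ (B; A:clean, B:clean)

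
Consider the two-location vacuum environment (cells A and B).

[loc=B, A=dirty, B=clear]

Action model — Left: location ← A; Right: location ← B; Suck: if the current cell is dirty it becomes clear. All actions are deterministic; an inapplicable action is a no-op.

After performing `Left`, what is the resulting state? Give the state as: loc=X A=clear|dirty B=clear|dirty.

loc=A A=dirty B=clear

start: loc=B A=dirty B=clear
Left (#1): loc=A A=dirty B=clear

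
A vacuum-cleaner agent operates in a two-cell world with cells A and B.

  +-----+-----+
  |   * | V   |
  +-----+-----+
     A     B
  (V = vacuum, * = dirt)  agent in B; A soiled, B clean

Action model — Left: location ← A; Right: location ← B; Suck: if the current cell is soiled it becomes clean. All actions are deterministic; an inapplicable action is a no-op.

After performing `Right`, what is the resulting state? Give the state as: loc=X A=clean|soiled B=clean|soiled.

start: loc=B A=soiled B=clean
1) do Right; now loc=B A=soiled B=clean

loc=B A=soiled B=clean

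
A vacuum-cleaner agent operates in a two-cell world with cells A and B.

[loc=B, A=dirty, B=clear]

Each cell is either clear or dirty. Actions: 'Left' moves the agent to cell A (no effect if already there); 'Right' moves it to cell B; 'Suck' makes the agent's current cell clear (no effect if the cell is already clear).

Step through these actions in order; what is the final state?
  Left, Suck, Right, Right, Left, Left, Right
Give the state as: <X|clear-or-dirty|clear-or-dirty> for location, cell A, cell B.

t=1 Left ⇒ <A|dirty|clear>
t=2 Suck ⇒ <A|clear|clear>
t=3 Right ⇒ <B|clear|clear>
t=4 Right ⇒ <B|clear|clear>
t=5 Left ⇒ <A|clear|clear>
t=6 Left ⇒ <A|clear|clear>
t=7 Right ⇒ <B|clear|clear>

<B|clear|clear>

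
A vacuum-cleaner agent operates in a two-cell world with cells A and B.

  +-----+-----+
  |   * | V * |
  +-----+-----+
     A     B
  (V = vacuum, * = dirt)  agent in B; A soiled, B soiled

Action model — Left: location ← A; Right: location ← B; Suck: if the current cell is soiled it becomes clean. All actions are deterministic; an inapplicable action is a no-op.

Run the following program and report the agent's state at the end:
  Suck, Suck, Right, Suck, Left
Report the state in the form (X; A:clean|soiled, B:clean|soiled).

Suck (#1): (B; A:soiled, B:clean)
Suck (#2): (B; A:soiled, B:clean)
Right (#3): (B; A:soiled, B:clean)
Suck (#4): (B; A:soiled, B:clean)
Left (#5): (A; A:soiled, B:clean)

(A; A:soiled, B:clean)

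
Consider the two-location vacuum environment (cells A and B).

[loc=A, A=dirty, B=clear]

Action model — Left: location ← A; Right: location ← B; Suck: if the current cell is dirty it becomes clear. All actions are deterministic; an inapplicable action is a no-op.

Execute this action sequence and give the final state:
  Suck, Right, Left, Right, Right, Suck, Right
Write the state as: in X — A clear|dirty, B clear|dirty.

step 1/7 (Suck): in A — A clear, B clear
step 2/7 (Right): in B — A clear, B clear
step 3/7 (Left): in A — A clear, B clear
step 4/7 (Right): in B — A clear, B clear
step 5/7 (Right): in B — A clear, B clear
step 6/7 (Suck): in B — A clear, B clear
step 7/7 (Right): in B — A clear, B clear

in B — A clear, B clear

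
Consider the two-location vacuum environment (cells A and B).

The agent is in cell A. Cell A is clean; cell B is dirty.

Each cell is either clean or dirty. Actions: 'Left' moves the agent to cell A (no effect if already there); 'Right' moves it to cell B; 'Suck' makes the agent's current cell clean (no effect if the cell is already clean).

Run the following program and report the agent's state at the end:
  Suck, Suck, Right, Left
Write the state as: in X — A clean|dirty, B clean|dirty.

1. Suck → in A — A clean, B dirty
2. Suck → in A — A clean, B dirty
3. Right → in B — A clean, B dirty
4. Left → in A — A clean, B dirty

in A — A clean, B dirty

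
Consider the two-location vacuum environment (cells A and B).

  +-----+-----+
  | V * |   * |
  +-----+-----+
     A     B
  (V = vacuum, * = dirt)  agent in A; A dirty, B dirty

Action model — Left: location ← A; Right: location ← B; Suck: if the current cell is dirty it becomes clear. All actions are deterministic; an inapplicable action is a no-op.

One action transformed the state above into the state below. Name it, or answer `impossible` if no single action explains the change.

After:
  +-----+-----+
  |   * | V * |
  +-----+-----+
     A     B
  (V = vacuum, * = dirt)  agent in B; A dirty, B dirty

try  Left: <A|dirty|dirty>
try Right: <B|dirty|dirty>  ← match
try  Suck: <A|clear|dirty>

Right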